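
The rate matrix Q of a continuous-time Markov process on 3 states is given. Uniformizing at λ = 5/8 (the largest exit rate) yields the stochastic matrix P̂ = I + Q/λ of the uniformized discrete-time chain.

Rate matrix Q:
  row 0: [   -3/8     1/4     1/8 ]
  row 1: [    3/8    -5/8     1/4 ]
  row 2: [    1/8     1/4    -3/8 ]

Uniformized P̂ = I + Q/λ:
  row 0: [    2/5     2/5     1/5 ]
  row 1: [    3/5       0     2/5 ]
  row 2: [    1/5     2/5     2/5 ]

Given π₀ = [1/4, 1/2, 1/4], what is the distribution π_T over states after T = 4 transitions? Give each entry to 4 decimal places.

π = [0.3892, 0.2912, 0.3196]

t=0: π = [0.2500, 0.5000, 0.2500]
t=1: π = [0.4500, 0.2000, 0.3500]
t=2: π = [0.3700, 0.3200, 0.3100]
t=3: π = [0.4020, 0.2720, 0.3260]
t=4: π = [0.3892, 0.2912, 0.3196]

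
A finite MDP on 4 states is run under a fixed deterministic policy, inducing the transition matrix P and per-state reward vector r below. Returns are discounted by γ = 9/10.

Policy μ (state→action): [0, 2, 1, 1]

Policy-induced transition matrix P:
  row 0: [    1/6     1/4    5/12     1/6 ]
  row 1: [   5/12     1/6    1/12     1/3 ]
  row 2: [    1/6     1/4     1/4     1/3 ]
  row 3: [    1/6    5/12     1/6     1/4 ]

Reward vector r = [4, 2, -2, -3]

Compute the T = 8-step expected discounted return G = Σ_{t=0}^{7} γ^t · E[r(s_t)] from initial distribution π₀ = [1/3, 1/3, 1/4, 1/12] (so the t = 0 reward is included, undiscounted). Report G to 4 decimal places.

t=0: π = [0.3333, 0.3333, 0.2500, 0.0833], E[r] = 1.2500, γ^t·E[r] = 1.250000, running G = 1.250000
t=1: π = [0.2500, 0.2361, 0.2431, 0.2708], E[r] = 0.1736, γ^t·E[r] = 0.156250, running G = 1.406250
t=2: π = [0.2257, 0.2755, 0.2297, 0.2691], E[r] = 0.1869, γ^t·E[r] = 0.151406, running G = 1.557656
t=3: π = [0.2355, 0.2719, 0.2193, 0.2733], E[r] = 0.2275, γ^t·E[r] = 0.165832, running G = 1.723488
t=4: π = [0.2346, 0.2729, 0.2212, 0.2713], E[r] = 0.2281, γ^t·E[r] = 0.149658, running G = 1.873146
t=5: π = [0.2349, 0.2725, 0.2210, 0.2716], E[r] = 0.2276, γ^t·E[r] = 0.134410, running G = 2.007555
t=6: π = [0.2348, 0.2726, 0.2211, 0.2716], E[r] = 0.2274, γ^t·E[r] = 0.120859, running G = 2.128414
t=7: π = [0.2348, 0.2725, 0.2211, 0.2716], E[r] = 0.2275, γ^t·E[r] = 0.108789, running G = 2.237203

G = 2.2372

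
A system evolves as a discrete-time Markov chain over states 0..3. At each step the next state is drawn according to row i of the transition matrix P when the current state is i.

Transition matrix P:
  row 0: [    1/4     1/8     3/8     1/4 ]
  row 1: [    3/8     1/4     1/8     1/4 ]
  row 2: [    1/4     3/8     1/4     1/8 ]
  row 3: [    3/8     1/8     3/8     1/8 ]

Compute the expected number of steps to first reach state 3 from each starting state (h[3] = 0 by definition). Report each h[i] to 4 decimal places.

h = [4.6609, 4.5217, 5.1478, 0.0000]

First-step conditioning: h[3] = 0; for i ≠ 3, h[i] = 1 + Σ_k P[i][k]·h[k].
  h[0] = 1 + 1/4·h[0] + 1/8·h[1] + 3/8·h[2]
  h[1] = 1 + 3/8·h[0] + 1/4·h[1] + 1/8·h[2]
  h[2] = 1 + 1/4·h[0] + 3/8·h[1] + 1/4·h[2]
Solving the 3×3 linear system over states ≠ 3 gives exactly h = [536/115, 104/23, 592/115, 0] (h[3] = 0 is the target).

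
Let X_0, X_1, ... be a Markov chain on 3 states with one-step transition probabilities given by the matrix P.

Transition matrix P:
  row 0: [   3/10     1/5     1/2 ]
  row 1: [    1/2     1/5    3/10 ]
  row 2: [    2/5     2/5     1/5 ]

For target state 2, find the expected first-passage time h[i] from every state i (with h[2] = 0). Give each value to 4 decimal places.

h = [2.1739, 2.6087, 0.0000]

First-step conditioning: h[2] = 0; for i ≠ 2, h[i] = 1 + Σ_k P[i][k]·h[k].
  h[0] = 1 + 3/10·h[0] + 1/5·h[1]
  h[1] = 1 + 1/2·h[0] + 1/5·h[1]
Solving the 2×2 linear system over states ≠ 2 gives exactly h = [50/23, 60/23, 0] (h[2] = 0 is the target).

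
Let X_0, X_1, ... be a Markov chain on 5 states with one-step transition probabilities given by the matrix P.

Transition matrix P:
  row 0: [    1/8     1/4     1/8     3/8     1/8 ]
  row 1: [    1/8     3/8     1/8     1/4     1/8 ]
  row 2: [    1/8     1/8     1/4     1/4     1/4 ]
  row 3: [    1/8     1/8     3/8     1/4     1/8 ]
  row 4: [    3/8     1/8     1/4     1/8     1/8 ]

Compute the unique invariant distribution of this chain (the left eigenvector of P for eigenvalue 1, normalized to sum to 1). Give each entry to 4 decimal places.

Balance equations π_j = Σ_i π_i·P[i][j]:
  π_0 = 1/8·π_0 + 1/8·π_1 + 1/8·π_2 + 1/8·π_3 + 3/8·π_4
  π_1 = 1/4·π_0 + 3/8·π_1 + 1/8·π_2 + 1/8·π_3 + 1/8·π_4
  π_2 = 1/8·π_0 + 1/8·π_1 + 1/4·π_2 + 3/8·π_3 + 1/4·π_4
  π_3 = 3/8·π_0 + 1/4·π_1 + 1/4·π_2 + 1/4·π_3 + 1/8·π_4
  normalize: π_0 + π_1 + π_2 + π_3 + π_4 = 1
Solving the linear system gives exactly π = [289/1766, 685/3532, 209/883, 887/3532, 273/1766].

π = [0.1636, 0.1939, 0.2367, 0.2511, 0.1546]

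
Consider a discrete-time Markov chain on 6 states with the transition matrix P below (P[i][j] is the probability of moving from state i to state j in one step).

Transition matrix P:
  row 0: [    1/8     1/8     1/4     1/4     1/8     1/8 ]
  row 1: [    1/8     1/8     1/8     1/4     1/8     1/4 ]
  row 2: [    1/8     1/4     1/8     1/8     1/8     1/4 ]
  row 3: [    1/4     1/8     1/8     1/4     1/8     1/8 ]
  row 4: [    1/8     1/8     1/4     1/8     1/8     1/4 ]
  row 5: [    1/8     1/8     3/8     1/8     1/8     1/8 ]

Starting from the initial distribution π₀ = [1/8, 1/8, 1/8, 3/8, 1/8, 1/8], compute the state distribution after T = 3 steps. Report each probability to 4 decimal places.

t=0: π = [0.1250, 0.1250, 0.1250, 0.3750, 0.1250, 0.1250]
t=1: π = [0.1719, 0.1406, 0.1875, 0.2031, 0.1250, 0.1719]
t=2: π = [0.1504, 0.1484, 0.2051, 0.1895, 0.1250, 0.1816]
t=3: π = [0.1487, 0.1506, 0.2048, 0.1860, 0.1250, 0.1848]

π = [0.1487, 0.1506, 0.2048, 0.1860, 0.1250, 0.1848]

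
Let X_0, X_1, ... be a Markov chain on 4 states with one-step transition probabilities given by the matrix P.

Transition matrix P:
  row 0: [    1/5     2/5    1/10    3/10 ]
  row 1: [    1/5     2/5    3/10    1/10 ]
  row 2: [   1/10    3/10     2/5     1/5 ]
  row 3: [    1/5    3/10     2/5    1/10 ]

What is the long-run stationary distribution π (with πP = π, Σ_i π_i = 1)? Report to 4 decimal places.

Balance equations π_j = Σ_i π_i·P[i][j]:
  π_0 = 1/5·π_0 + 1/5·π_1 + 1/10·π_2 + 1/5·π_3
  π_1 = 2/5·π_0 + 2/5·π_1 + 3/10·π_2 + 3/10·π_3
  π_2 = 1/10·π_0 + 3/10·π_1 + 2/5·π_2 + 2/5·π_3
  normalize: π_0 + π_1 + π_2 + π_3 = 1
Solving the linear system gives exactly π = [147/872, 307/872, 137/436, 18/109].

π = [0.1686, 0.3521, 0.3142, 0.1651]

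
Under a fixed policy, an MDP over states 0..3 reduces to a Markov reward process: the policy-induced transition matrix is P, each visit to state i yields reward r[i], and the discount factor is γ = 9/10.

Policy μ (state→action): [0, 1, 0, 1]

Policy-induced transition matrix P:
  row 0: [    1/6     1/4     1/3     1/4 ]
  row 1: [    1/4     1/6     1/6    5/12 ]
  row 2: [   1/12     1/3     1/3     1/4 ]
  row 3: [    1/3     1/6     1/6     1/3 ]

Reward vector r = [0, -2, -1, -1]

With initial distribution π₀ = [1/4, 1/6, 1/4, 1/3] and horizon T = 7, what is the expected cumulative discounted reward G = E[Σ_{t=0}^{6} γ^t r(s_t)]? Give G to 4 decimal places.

G = -5.1745

t=0: π = [0.2500, 0.1667, 0.2500, 0.3333], E[r] = -0.9167, γ^t·E[r] = -0.916667, running G = -0.916667
t=1: π = [0.2153, 0.2292, 0.2500, 0.3056], E[r] = -1.0139, γ^t·E[r] = -0.912500, running G = -1.829167
t=2: π = [0.2159, 0.2263, 0.2442, 0.3137], E[r] = -1.0104, γ^t·E[r] = -0.818438, running G = -2.647604
t=3: π = [0.2174, 0.2254, 0.2433, 0.3139], E[r] = -1.0079, γ^t·E[r] = -0.734766, running G = -3.382370
t=4: π = [0.2175, 0.2253, 0.2435, 0.3137], E[r] = -1.0079, γ^t·E[r] = -0.661263, running G = -4.043632
t=5: π = [0.2174, 0.2254, 0.2435, 0.3137], E[r] = -1.0079, γ^t·E[r] = -0.595170, running G = -4.638802
t=6: π = [0.2174, 0.2254, 0.2435, 0.3137], E[r] = -1.0079, γ^t·E[r] = -0.535655, running G = -5.174457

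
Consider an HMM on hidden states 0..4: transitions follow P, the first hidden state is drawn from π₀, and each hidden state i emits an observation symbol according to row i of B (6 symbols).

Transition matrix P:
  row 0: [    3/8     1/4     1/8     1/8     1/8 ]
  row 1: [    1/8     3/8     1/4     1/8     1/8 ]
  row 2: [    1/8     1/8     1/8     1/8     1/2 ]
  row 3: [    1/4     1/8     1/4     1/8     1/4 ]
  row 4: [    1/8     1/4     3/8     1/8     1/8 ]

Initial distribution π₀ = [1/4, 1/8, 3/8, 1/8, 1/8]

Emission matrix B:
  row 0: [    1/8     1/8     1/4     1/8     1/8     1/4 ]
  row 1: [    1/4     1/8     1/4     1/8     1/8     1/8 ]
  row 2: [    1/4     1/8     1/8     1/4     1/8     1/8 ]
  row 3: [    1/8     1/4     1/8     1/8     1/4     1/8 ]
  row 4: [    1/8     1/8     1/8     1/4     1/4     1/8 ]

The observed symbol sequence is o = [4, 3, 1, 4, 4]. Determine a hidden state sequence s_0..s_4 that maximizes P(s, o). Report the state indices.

t=0: δ = [3.125e-02, 1.562e-02, 4.688e-02, 3.125e-02, 3.125e-02]  (obs o_0=4)
t=1: δ = [1.465e-03, 9.766e-04, 2.930e-03, 7.324e-04, 5.859e-03]  ψ = [0, 0, 4, 2, 2]  (obs o_1=3)
t=2: δ = [9.155e-05, 1.831e-04, 2.747e-04, 1.831e-04, 1.831e-04]  ψ = [4, 4, 4, 4, 2]  (obs o_2=1)
t=3: δ = [5.722e-06, 8.583e-06, 8.583e-06, 8.583e-06, 3.433e-05]  ψ = [3, 1, 4, 2, 2]  (obs o_3=4)
t=4: δ = [5.364e-07, 1.073e-06, 1.609e-06, 1.073e-06, 1.073e-06]  ψ = [4, 4, 4, 4, 2]  (obs o_4=4)
backtrack: best end state = 2; path = [2, 4, 2, 4, 2]

path = [2, 4, 2, 4, 2]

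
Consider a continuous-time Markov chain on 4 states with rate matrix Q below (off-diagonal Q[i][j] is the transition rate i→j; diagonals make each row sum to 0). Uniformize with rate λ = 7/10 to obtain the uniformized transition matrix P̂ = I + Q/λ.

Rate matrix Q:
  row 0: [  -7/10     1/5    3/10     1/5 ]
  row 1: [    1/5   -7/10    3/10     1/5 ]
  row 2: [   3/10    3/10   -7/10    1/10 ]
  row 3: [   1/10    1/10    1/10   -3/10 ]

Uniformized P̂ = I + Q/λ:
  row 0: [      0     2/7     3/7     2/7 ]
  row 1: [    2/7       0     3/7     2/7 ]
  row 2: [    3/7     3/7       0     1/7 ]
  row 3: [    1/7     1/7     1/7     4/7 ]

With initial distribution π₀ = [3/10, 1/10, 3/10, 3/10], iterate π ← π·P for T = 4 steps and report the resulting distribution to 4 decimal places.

t=0: π = [0.3000, 0.1000, 0.3000, 0.3000]
t=1: π = [0.2000, 0.2571, 0.2143, 0.3286]
t=2: π = [0.2122, 0.1959, 0.2429, 0.3490]
t=3: π = [0.2099, 0.2146, 0.2248, 0.3507]
t=4: π = [0.2077, 0.2064, 0.2320, 0.3538]

π = [0.2077, 0.2064, 0.2320, 0.3538]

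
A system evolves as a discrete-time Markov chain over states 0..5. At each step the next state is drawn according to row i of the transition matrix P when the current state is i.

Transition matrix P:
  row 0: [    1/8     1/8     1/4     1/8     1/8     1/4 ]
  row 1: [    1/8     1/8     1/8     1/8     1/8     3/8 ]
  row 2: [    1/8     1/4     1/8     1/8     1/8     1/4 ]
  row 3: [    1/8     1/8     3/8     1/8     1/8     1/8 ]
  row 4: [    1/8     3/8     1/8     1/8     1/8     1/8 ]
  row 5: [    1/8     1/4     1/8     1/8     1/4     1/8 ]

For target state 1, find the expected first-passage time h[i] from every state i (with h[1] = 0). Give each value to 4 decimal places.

h = [4.7394, 0.0000, 4.2128, 4.7466, 3.6934, 4.1551]

First-step conditioning: h[1] = 0; for i ≠ 1, h[i] = 1 + Σ_k P[i][k]·h[k].
  h[0] = 1 + 1/8·h[0] + 1/4·h[2] + 1/8·h[3] + 1/8·h[4] + 1/4·h[5]
  h[2] = 1 + 1/8·h[0] + 1/8·h[2] + 1/8·h[3] + 1/8·h[4] + 1/4·h[5]
  h[3] = 1 + 1/8·h[0] + 3/8·h[2] + 1/8·h[3] + 1/8·h[4] + 1/8·h[5]
  h[4] = 1 + 1/8·h[0] + 1/8·h[2] + 1/8·h[3] + 1/8·h[4] + 1/8·h[5]
  h[5] = 1 + 1/8·h[0] + 1/8·h[2] + 1/8·h[3] + 1/4·h[4] + 1/8·h[5]
Solving the 5×5 linear system over states ≠ 1 gives exactly h = [5256/1109, 0, 4672/1109, 5264/1109, 4096/1109, 4608/1109] (h[1] = 0 is the target).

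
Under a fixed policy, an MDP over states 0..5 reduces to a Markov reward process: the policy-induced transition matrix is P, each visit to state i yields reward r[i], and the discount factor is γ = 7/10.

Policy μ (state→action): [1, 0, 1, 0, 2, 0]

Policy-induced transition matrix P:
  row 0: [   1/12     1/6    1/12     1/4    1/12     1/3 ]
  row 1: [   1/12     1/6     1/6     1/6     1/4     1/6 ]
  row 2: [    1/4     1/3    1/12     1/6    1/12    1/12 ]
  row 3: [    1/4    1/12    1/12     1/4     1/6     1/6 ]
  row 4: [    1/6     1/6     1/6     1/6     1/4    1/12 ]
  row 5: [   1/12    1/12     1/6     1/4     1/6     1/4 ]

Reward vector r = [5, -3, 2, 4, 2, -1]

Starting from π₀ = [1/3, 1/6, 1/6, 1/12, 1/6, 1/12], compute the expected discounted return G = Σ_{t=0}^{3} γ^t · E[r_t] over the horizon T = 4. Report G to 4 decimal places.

G = 4.3152

t=0: π = [0.3333, 0.1667, 0.1667, 0.0833, 0.1667, 0.0833], E[r] = 2.0833, γ^t·E[r] = 2.083333, running G = 2.083333
t=1: π = [0.1389, 0.1806, 0.1181, 0.2083, 0.1528, 0.2014], E[r] = 1.3264, γ^t·E[r] = 0.928472, running G = 3.011806
t=2: π = [0.1505, 0.1522, 0.1279, 0.2124, 0.1730, 0.1840], E[r] = 1.5631, γ^t·E[r] = 0.765909, running G = 3.777714
t=3: π = [0.1545, 0.1549, 0.1258, 0.2122, 0.1706, 0.1820], E[r] = 1.5671, γ^t·E[r] = 0.537525, running G = 4.315240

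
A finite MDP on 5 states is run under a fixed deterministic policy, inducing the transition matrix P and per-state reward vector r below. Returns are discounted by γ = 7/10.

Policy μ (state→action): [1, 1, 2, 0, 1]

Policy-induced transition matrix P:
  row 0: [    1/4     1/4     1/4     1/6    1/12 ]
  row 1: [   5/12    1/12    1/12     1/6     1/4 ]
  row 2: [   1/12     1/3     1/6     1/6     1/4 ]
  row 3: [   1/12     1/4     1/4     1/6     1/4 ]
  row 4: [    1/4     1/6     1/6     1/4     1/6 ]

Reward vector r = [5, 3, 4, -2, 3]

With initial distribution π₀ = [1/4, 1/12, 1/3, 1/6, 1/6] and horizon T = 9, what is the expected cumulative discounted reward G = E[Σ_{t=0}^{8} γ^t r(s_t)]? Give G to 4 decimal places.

t=0: π = [0.2500, 0.0833, 0.3333, 0.1667, 0.1667], E[r] = 3.0000, γ^t·E[r] = 3.000000, running G = 3.000000
t=1: π = [0.1806, 0.2500, 0.1944, 0.1806, 0.1944], E[r] = 2.6528, γ^t·E[r] = 1.856944, running G = 4.856944
t=2: π = [0.2292, 0.2083, 0.1759, 0.1829, 0.2037], E[r] = 2.7199, γ^t·E[r] = 1.332755, running G = 6.189699
t=3: π = [0.2249, 0.2130, 0.1836, 0.1836, 0.1948], E[r] = 2.7153, γ^t·E[r] = 0.931340, running G = 7.121039
t=4: π = [0.2243, 0.2136, 0.1830, 0.1829, 0.1963], E[r] = 2.7170, γ^t·E[r] = 0.652355, running G = 7.773394
t=5: π = [0.2246, 0.2133, 0.1828, 0.1830, 0.1963], E[r] = 2.7169, γ^t·E[r] = 0.456633, running G = 8.230027
t=6: π = [0.2246, 0.2133, 0.1829, 0.1830, 0.1962], E[r] = 2.7169, γ^t·E[r] = 0.319642, running G = 8.549669
t=7: π = [0.2246, 0.2133, 0.1829, 0.1830, 0.1962], E[r] = 2.7169, γ^t·E[r] = 0.223750, running G = 8.773419
t=8: π = [0.2246, 0.2133, 0.1829, 0.1830, 0.1962], E[r] = 2.7169, γ^t·E[r] = 0.156625, running G = 8.930043

G = 8.9300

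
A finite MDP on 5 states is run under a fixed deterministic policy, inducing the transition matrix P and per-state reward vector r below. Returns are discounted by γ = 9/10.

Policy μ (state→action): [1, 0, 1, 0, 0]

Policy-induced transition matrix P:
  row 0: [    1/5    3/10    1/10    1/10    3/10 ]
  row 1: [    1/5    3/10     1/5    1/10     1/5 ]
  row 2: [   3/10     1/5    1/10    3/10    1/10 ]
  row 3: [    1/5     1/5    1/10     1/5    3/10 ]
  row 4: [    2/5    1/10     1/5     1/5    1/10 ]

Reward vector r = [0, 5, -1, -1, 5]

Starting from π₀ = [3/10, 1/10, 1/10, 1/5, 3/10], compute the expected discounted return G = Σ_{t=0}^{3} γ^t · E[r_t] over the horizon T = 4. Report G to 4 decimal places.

t=0: π = [0.3000, 0.1000, 0.1000, 0.2000, 0.3000], E[r] = 1.7000, γ^t·E[r] = 1.700000, running G = 1.700000
t=1: π = [0.2700, 0.2100, 0.1400, 0.1700, 0.2100], E[r] = 1.7900, γ^t·E[r] = 1.611000, running G = 3.311000
t=2: π = [0.2560, 0.2270, 0.1420, 0.1660, 0.2090], E[r] = 1.8720, γ^t·E[r] = 1.516320, running G = 4.827320
t=3: π = [0.2560, 0.2274, 0.1436, 0.1659, 0.2071], E[r] = 1.8630, γ^t·E[r] = 1.358127, running G = 6.185447

G = 6.1854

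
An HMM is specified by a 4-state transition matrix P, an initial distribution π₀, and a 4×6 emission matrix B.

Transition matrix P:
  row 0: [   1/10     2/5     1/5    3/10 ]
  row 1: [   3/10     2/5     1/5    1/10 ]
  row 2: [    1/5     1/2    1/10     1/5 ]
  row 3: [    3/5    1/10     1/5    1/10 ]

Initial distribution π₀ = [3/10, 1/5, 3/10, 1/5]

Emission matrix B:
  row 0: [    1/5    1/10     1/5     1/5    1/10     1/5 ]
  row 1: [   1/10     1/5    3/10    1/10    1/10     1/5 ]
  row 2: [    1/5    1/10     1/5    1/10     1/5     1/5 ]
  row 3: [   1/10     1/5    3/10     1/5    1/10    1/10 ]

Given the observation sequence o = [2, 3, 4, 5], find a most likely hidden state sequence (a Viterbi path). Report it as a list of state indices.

t=0: δ = [6.000e-02, 6.000e-02, 6.000e-02, 6.000e-02]  (obs o_0=2)
t=1: δ = [7.200e-03, 3.000e-03, 1.200e-03, 3.600e-03]  ψ = [3, 2, 0, 0]  (obs o_1=3)
t=2: δ = [2.160e-04, 2.880e-04, 2.880e-04, 2.160e-04]  ψ = [3, 0, 0, 0]  (obs o_2=4)
t=3: δ = [2.592e-05, 2.880e-05, 1.152e-05, 6.480e-06]  ψ = [3, 2, 1, 0]  (obs o_3=5)
backtrack: best end state = 1; path = [3, 0, 2, 1]

path = [3, 0, 2, 1]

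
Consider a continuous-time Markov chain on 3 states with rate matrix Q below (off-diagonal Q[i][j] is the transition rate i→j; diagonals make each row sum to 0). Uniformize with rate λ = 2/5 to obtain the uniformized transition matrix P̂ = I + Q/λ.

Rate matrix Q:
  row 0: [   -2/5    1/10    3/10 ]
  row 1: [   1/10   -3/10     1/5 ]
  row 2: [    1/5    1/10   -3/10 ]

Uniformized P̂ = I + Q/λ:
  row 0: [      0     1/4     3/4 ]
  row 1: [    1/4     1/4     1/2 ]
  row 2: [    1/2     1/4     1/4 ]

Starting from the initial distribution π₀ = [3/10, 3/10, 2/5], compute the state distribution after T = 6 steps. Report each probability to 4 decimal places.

π = [0.2922, 0.2500, 0.4578]

t=0: π = [0.3000, 0.3000, 0.4000]
t=1: π = [0.2750, 0.2500, 0.4750]
t=2: π = [0.3000, 0.2500, 0.4500]
t=3: π = [0.2875, 0.2500, 0.4625]
t=4: π = [0.2938, 0.2500, 0.4563]
t=5: π = [0.2906, 0.2500, 0.4594]
t=6: π = [0.2922, 0.2500, 0.4578]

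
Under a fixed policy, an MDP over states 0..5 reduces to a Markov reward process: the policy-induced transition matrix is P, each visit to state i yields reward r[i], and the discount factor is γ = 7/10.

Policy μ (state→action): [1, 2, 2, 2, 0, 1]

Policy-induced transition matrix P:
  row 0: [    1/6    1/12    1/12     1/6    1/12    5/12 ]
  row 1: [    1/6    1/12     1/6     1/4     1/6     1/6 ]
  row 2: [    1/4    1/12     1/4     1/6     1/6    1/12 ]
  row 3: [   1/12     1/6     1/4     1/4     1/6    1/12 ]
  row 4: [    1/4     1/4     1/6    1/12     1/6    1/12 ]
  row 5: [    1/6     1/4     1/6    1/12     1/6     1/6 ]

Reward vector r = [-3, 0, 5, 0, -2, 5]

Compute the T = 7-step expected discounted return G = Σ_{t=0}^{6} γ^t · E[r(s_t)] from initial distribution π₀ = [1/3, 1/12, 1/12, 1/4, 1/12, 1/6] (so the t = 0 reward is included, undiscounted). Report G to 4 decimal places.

t=0: π = [0.3333, 0.0833, 0.0833, 0.2500, 0.0833, 0.1667], E[r] = 0.0833, γ^t·E[r] = 0.083333, running G = 0.083333
t=1: π = [0.1597, 0.1458, 0.1667, 0.1736, 0.1389, 0.2153], E[r] = 1.1528, γ^t·E[r] = 0.806944, running G = 0.890278
t=2: π = [0.1777, 0.1568, 0.1817, 0.1638, 0.1534, 0.1667], E[r] = 0.9022, γ^t·E[r] = 0.442078, running G = 1.332355
t=3: π = [0.1809, 0.1503, 0.1807, 0.1667, 0.1519, 0.1695], E[r] = 0.9043, γ^t·E[r] = 0.310166, running G = 1.642521
t=4: π = [0.1805, 0.1508, 0.1805, 0.1663, 0.1516, 0.1703], E[r] = 0.9095, γ^t·E[r] = 0.218383, running G = 1.860904
t=5: π = [0.1805, 0.1508, 0.1805, 0.1663, 0.1516, 0.1703], E[r] = 0.9092, γ^t·E[r] = 0.152809, running G = 2.013713
t=6: π = [0.1805, 0.1508, 0.1805, 0.1663, 0.1516, 0.1703], E[r] = 0.9092, γ^t·E[r] = 0.106963, running G = 2.120676

G = 2.1207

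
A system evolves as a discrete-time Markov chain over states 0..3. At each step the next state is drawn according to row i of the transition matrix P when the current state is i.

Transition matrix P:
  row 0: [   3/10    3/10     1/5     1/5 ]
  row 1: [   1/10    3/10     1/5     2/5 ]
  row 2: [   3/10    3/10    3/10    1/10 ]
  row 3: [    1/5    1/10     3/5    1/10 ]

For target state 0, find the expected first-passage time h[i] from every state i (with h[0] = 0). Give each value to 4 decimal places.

First-step conditioning: h[0] = 0; for i ≠ 0, h[i] = 1 + Σ_k P[i][k]·h[k].
  h[1] = 1 + 3/10·h[1] + 1/5·h[2] + 2/5·h[3]
  h[2] = 1 + 3/10·h[1] + 3/10·h[2] + 1/10·h[3]
  h[3] = 1 + 1/10·h[1] + 3/5·h[2] + 1/10·h[3]
Solving the 3×3 linear system over states ≠ 0 gives exactly h = [0, 430/81, 1060/243, 1120/243] (h[0] = 0 is the target).

h = [0.0000, 5.3086, 4.3621, 4.6091]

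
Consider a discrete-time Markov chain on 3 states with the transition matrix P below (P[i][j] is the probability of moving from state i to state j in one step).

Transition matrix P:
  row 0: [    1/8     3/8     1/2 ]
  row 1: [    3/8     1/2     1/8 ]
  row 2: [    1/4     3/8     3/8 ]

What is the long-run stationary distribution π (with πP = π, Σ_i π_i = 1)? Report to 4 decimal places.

π = [0.2698, 0.4286, 0.3016]

Balance equations π_j = Σ_i π_i·P[i][j]:
  π_0 = 1/8·π_0 + 3/8·π_1 + 1/4·π_2
  π_1 = 3/8·π_0 + 1/2·π_1 + 3/8·π_2
  normalize: π_0 + π_1 + π_2 = 1
Solving the linear system gives exactly π = [17/63, 3/7, 19/63].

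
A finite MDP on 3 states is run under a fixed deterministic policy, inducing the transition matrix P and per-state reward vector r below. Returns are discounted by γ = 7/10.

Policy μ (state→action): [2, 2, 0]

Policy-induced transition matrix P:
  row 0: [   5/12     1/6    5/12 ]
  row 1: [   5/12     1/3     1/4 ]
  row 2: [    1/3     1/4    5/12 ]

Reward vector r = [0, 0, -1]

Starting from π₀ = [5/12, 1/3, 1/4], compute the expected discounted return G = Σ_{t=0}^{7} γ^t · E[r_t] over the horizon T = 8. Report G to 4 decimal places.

t=0: π = [0.4167, 0.3333, 0.2500], E[r] = -0.2500, γ^t·E[r] = -0.250000, running G = -0.250000
t=1: π = [0.3958, 0.2431, 0.3611], E[r] = -0.3611, γ^t·E[r] = -0.252778, running G = -0.502778
t=2: π = [0.3866, 0.2373, 0.3762], E[r] = -0.3762, γ^t·E[r] = -0.184317, running G = -0.687095
t=3: π = [0.3853, 0.2376, 0.3771], E[r] = -0.3771, γ^t·E[r] = -0.129353, running G = -0.816448
t=4: π = [0.3852, 0.2377, 0.3771], E[r] = -0.3771, γ^t·E[r] = -0.090535, running G = -0.906983
t=5: π = [0.3852, 0.2377, 0.3771], E[r] = -0.3771, γ^t·E[r] = -0.063371, running G = -0.970354
t=6: π = [0.3852, 0.2377, 0.3770], E[r] = -0.3770, γ^t·E[r] = -0.044359, running G = -1.014714
t=7: π = [0.3852, 0.2377, 0.3770], E[r] = -0.3770, γ^t·E[r] = -0.031052, running G = -1.045765

G = -1.0458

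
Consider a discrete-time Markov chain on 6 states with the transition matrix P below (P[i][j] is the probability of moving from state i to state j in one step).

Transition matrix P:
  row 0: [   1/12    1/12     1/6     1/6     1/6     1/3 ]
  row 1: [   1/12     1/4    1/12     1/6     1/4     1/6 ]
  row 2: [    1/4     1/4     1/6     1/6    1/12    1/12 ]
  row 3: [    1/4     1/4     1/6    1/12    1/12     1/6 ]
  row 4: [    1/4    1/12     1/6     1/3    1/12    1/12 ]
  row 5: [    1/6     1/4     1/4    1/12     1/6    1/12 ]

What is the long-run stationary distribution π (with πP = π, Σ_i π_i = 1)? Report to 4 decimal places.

Balance equations π_j = Σ_i π_i·P[i][j]:
  π_0 = 1/12·π_0 + 1/12·π_1 + 1/4·π_2 + 1/4·π_3 + 1/4·π_4 + 1/6·π_5
  π_1 = 1/12·π_0 + 1/4·π_1 + 1/4·π_2 + 1/4·π_3 + 1/12·π_4 + 1/4·π_5
  π_2 = 1/6·π_0 + 1/12·π_1 + 1/6·π_2 + 1/6·π_3 + 1/6·π_4 + 1/4·π_5
  π_3 = 1/6·π_0 + 1/6·π_1 + 1/6·π_2 + 1/12·π_3 + 1/3·π_4 + 1/12·π_5
  π_4 = 1/6·π_0 + 1/4·π_1 + 1/12·π_2 + 1/12·π_3 + 1/12·π_4 + 1/6·π_5
  normalize: π_0 + π_1 + π_2 + π_3 + π_4 + π_5 = 1
Solving the linear system gives exactly π = [3134/17915, 3527/17915, 5853/35830, 2936/17915, 5153/35830, 563/3583].

π = [0.1749, 0.1969, 0.1634, 0.1639, 0.1438, 0.1571]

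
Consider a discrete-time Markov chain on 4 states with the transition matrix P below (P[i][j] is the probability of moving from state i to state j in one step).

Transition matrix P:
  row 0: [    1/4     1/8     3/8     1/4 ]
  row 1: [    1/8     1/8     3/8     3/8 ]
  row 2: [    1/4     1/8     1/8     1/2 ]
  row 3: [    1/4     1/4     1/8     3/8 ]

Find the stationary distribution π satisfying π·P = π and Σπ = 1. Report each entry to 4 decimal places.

Balance equations π_j = Σ_i π_i·P[i][j]:
  π_0 = 1/4·π_0 + 1/8·π_1 + 1/4·π_2 + 1/4·π_3
  π_1 = 1/8·π_0 + 1/8·π_1 + 1/8·π_2 + 1/4·π_3
  π_2 = 3/8·π_0 + 3/8·π_1 + 1/8·π_2 + 1/8·π_3
  normalize: π_0 + π_1 + π_2 + π_3 = 1
Solving the linear system gives exactly π = [133/582, 50/291, 131/582, 109/291].

π = [0.2285, 0.1718, 0.2251, 0.3746]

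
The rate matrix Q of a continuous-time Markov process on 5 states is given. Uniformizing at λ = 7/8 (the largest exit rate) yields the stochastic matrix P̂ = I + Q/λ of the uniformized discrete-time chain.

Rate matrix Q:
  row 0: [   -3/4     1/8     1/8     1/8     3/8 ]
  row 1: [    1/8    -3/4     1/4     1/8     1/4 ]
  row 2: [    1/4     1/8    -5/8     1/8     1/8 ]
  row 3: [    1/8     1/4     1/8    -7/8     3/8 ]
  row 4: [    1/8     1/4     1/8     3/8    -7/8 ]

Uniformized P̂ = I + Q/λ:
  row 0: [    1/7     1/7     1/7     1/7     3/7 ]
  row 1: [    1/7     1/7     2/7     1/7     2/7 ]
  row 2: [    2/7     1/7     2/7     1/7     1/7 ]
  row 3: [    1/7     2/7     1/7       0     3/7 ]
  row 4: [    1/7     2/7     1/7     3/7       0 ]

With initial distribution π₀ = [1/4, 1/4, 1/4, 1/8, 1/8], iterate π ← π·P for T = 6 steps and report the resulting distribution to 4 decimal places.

t=0: π = [0.2500, 0.2500, 0.2500, 0.1250, 0.1250]
t=1: π = [0.1786, 0.1786, 0.2143, 0.1607, 0.2679]
t=2: π = [0.1735, 0.2041, 0.1990, 0.1964, 0.2270]
t=3: π = [0.1713, 0.2034, 0.2004, 0.1797, 0.2453]
t=4: π = [0.1715, 0.2036, 0.2005, 0.1873, 0.2371]
t=5: π = [0.1715, 0.2035, 0.2006, 0.1839, 0.2406]
t=6: π = [0.1715, 0.2035, 0.2006, 0.1853, 0.2391]

π = [0.1715, 0.2035, 0.2006, 0.1853, 0.2391]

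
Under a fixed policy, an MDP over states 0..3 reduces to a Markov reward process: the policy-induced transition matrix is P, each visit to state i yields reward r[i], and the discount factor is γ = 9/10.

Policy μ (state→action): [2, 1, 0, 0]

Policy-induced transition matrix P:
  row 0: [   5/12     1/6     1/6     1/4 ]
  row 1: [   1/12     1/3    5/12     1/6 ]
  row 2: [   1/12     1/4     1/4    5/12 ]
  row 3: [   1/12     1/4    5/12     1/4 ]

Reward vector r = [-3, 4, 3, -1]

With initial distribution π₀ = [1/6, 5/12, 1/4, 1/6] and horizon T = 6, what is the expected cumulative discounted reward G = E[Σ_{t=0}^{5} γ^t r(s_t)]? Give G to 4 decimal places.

t=0: π = [0.1667, 0.4167, 0.2500, 0.1667], E[r] = 1.7500, γ^t·E[r] = 1.750000, running G = 1.750000
t=1: π = [0.1389, 0.2708, 0.3333, 0.2569], E[r] = 1.4097, γ^t·E[r] = 1.268750, running G = 3.018750
t=2: π = [0.1296, 0.2610, 0.3264, 0.2830], E[r] = 1.3513, γ^t·E[r] = 1.094531, running G = 4.113281
t=3: π = [0.1265, 0.2609, 0.3299, 0.2826], E[r] = 1.3711, γ^t·E[r] = 0.999527, running G = 5.112809
t=4: π = [0.1255, 0.2612, 0.3301, 0.2832], E[r] = 1.3752, γ^t·E[r] = 0.902261, running G = 6.015070
t=5: π = [0.1252, 0.2613, 0.3303, 0.2832], E[r] = 1.3773, γ^t·E[r] = 0.813287, running G = 6.828357

G = 6.8284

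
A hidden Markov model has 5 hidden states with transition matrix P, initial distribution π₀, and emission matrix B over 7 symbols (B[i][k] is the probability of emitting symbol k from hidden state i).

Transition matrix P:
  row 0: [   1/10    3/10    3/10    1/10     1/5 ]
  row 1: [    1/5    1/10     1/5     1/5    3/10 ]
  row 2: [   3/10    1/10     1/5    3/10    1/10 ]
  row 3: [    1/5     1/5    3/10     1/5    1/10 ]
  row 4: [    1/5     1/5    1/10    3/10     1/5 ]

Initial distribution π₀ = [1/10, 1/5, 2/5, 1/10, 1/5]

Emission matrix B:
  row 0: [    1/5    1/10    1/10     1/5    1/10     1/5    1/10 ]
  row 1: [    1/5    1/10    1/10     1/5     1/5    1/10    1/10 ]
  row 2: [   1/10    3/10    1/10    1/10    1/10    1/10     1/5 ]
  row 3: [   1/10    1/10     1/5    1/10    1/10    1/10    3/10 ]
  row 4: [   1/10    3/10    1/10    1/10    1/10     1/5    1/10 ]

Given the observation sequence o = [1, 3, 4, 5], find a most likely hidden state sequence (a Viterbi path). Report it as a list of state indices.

path = [2, 0, 1, 4]

t=0: δ = [1.000e-02, 2.000e-02, 1.200e-01, 1.000e-02, 6.000e-02]  (obs o_0=1)
t=1: δ = [7.200e-03, 2.400e-03, 2.400e-03, 3.600e-03, 1.200e-03]  ψ = [2, 2, 2, 2, 2]  (obs o_1=3)
t=2: δ = [7.200e-05, 4.320e-04, 2.160e-04, 7.200e-05, 1.440e-04]  ψ = [0, 0, 0, 0, 0]  (obs o_2=4)
t=3: δ = [1.728e-05, 4.320e-06, 8.640e-06, 8.640e-06, 2.592e-05]  ψ = [1, 1, 1, 1, 1]  (obs o_3=5)
backtrack: best end state = 4; path = [2, 0, 1, 4]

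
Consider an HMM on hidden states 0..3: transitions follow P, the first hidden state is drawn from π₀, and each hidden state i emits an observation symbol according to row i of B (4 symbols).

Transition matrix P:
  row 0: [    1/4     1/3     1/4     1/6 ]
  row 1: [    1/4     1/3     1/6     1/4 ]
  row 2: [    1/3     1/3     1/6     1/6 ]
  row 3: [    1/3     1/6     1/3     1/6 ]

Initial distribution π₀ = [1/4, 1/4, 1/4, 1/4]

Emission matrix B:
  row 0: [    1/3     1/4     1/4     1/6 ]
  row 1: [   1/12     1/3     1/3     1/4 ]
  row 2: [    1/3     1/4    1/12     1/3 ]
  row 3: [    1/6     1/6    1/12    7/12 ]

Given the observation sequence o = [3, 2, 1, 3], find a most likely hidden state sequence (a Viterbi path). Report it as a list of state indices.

t=0: δ = [4.167e-02, 6.250e-02, 8.333e-02, 1.458e-01]  (obs o_0=3)
t=1: δ = [1.215e-02, 9.259e-03, 4.051e-03, 2.025e-03]  ψ = [3, 2, 3, 3]  (obs o_1=2)
t=2: δ = [7.595e-04, 1.350e-03, 7.595e-04, 3.858e-04]  ψ = [0, 0, 0, 1]  (obs o_2=1)
t=3: δ = [5.626e-05, 1.125e-04, 7.502e-05, 1.969e-04]  ψ = [1, 1, 1, 1]  (obs o_3=3)
backtrack: best end state = 3; path = [3, 0, 1, 3]

path = [3, 0, 1, 3]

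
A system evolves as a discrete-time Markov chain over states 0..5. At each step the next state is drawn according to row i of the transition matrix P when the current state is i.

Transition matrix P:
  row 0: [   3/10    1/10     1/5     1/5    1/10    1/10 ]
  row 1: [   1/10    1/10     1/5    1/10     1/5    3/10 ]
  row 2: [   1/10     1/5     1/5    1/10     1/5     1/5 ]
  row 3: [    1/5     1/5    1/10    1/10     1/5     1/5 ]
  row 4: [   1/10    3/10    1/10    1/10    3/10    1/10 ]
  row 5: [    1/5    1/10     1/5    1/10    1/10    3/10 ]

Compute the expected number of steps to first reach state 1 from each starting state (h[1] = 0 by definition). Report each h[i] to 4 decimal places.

First-step conditioning: h[1] = 0; for i ≠ 1, h[i] = 1 + Σ_k P[i][k]·h[k].
  h[0] = 1 + 3/10·h[0] + 1/5·h[2] + 1/5·h[3] + 1/10·h[4] + 1/10·h[5]
  h[2] = 1 + 1/10·h[0] + 1/5·h[2] + 1/10·h[3] + 1/5·h[4] + 1/5·h[5]
  h[3] = 1 + 1/5·h[0] + 1/10·h[2] + 1/10·h[3] + 1/5·h[4] + 1/5·h[5]
  h[4] = 1 + 1/10·h[0] + 1/10·h[2] + 1/10·h[3] + 3/10·h[4] + 1/10·h[5]
  h[5] = 1 + 1/5·h[0] + 1/5·h[2] + 1/10·h[3] + 1/10·h[4] + 3/10·h[5]
Solving the 5×5 linear system over states ≠ 1 gives exactly h = [300/49, 0, 800/147, 270/49, 2795/588, 1215/196] (h[1] = 0 is the target).

h = [6.1224, 0.0000, 5.4422, 5.5102, 4.7534, 6.1990]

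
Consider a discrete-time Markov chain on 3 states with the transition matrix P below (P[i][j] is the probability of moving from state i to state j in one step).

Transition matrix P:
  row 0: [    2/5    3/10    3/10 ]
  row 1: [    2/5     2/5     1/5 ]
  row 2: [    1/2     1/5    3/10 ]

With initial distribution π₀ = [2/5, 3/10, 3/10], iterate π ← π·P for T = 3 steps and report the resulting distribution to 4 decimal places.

π = [0.4270, 0.3033, 0.2697]

t=0: π = [0.4000, 0.3000, 0.3000]
t=1: π = [0.4300, 0.3000, 0.2700]
t=2: π = [0.4270, 0.3030, 0.2700]
t=3: π = [0.4270, 0.3033, 0.2697]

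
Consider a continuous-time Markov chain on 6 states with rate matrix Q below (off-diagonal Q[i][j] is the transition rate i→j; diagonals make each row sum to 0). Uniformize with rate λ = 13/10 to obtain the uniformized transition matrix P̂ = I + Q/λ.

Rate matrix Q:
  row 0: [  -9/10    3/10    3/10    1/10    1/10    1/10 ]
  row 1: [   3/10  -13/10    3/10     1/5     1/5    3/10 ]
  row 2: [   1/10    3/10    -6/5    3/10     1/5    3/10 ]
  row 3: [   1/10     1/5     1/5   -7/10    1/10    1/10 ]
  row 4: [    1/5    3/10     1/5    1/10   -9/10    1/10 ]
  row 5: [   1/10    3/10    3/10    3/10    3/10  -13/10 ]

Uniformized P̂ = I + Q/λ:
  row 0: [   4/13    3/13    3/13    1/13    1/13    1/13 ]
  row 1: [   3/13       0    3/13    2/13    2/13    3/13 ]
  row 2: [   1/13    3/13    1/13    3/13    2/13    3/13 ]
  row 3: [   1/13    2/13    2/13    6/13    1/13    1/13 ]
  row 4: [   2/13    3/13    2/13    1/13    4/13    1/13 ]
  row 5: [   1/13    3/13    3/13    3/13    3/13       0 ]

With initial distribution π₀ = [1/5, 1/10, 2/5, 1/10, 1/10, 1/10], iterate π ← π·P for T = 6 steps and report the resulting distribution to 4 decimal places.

π = [0.1507, 0.1737, 0.1747, 0.2206, 0.1591, 0.1212]

t=0: π = [0.2000, 0.1000, 0.4000, 0.1000, 0.1000, 0.1000]
t=1: π = [0.1462, 0.2000, 0.1538, 0.2000, 0.1538, 0.1462]
t=2: π = [0.1533, 0.1692, 0.1799, 0.2154, 0.1621, 0.1201]
t=3: π = [0.1508, 0.1751, 0.1741, 0.2189, 0.1597, 0.1214]
t=4: π = [0.1510, 0.1735, 0.1749, 0.2201, 0.1593, 0.1213]
t=5: π = [0.1507, 0.1738, 0.1747, 0.2205, 0.1591, 0.1212]
t=6: π = [0.1507, 0.1737, 0.1747, 0.2206, 0.1591, 0.1212]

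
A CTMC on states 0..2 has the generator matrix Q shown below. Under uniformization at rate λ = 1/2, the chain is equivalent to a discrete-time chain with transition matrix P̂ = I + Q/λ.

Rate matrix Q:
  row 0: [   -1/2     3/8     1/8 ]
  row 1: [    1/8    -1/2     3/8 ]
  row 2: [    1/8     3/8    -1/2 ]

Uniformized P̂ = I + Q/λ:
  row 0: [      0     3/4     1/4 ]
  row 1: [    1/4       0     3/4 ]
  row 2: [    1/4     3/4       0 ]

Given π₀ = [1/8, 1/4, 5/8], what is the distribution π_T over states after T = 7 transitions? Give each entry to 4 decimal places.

t=0: π = [0.1250, 0.2500, 0.6250]
t=1: π = [0.2188, 0.5625, 0.2188]
t=2: π = [0.1953, 0.3281, 0.4766]
t=3: π = [0.2012, 0.5039, 0.2949]
t=4: π = [0.1997, 0.3721, 0.4282]
t=5: π = [0.2001, 0.4709, 0.3290]
t=6: π = [0.2000, 0.3968, 0.4032]
t=7: π = [0.2000, 0.4524, 0.3476]

π = [0.2000, 0.4524, 0.3476]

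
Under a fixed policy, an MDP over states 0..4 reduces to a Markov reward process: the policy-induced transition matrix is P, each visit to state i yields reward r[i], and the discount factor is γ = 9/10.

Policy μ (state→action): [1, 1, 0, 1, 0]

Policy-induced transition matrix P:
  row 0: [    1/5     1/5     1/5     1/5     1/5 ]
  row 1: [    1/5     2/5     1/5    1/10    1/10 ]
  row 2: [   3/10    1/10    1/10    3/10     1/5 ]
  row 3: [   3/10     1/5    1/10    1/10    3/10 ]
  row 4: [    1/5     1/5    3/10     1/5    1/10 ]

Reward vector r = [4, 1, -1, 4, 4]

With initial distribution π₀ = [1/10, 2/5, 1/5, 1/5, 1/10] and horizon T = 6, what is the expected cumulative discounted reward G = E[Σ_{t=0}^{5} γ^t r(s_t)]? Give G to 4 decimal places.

t=0: π = [0.1000, 0.4000, 0.2000, 0.2000, 0.1000], E[r] = 1.8000, γ^t·E[r] = 1.800000, running G = 1.800000
t=1: π = [0.2400, 0.2600, 0.1700, 0.1600, 0.1700], E[r] = 2.3700, γ^t·E[r] = 2.133000, running G = 3.933000
t=2: π = [0.2330, 0.2350, 0.1840, 0.1750, 0.1730], E[r] = 2.3750, γ^t·E[r] = 1.923750, running G = 5.856750
t=3: π = [0.2359, 0.2286, 0.1814, 0.1774, 0.1767], E[r] = 2.4072, γ^t·E[r] = 1.754849, running G = 7.611599
t=4: π = [0.2359, 0.2276, 0.1818, 0.1775, 0.1772], E[r] = 2.4083, γ^t·E[r] = 1.580092, running G = 9.191691
t=5: π = [0.2359, 0.2273, 0.1818, 0.1777, 0.1773], E[r] = 2.4090, γ^t·E[r] = 1.422519, running G = 10.614210

G = 10.6142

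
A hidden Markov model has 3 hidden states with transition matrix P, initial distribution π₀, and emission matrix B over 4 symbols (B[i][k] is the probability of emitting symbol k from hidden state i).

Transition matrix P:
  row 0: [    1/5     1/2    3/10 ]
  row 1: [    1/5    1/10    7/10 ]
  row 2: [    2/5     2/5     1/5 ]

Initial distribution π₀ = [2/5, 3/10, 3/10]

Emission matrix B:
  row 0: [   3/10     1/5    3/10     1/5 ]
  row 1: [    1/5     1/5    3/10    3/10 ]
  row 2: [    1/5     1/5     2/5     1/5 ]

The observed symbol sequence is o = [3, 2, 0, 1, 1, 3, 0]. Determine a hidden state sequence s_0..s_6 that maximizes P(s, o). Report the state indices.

path = [1, 2, 0, 1, 2, 1, 2]

t=0: δ = [8.000e-02, 9.000e-02, 6.000e-02]  (obs o_0=3)
t=1: δ = [7.200e-03, 1.200e-02, 2.520e-02]  ψ = [2, 0, 1]  (obs o_1=2)
t=2: δ = [3.024e-03, 2.016e-03, 1.680e-03]  ψ = [2, 2, 1]  (obs o_2=0)
t=3: δ = [1.344e-04, 3.024e-04, 2.822e-04]  ψ = [2, 0, 1]  (obs o_3=1)
t=4: δ = [2.258e-05, 2.258e-05, 4.234e-05]  ψ = [2, 2, 1]  (obs o_4=1)
t=5: δ = [3.387e-06, 5.080e-06, 3.161e-06]  ψ = [2, 2, 1]  (obs o_5=3)
t=6: δ = [3.793e-07, 3.387e-07, 7.112e-07]  ψ = [2, 0, 1]  (obs o_6=0)
backtrack: best end state = 2; path = [1, 2, 0, 1, 2, 1, 2]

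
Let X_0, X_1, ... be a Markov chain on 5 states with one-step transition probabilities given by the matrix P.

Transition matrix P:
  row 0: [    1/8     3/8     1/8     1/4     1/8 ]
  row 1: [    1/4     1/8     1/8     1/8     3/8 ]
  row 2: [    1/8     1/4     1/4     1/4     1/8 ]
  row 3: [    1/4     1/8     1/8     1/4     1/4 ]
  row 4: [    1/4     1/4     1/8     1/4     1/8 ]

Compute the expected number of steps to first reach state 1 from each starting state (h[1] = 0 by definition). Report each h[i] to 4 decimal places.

h = [3.6349, 0.0000, 4.1542, 4.6004, 4.0892]

First-step conditioning: h[1] = 0; for i ≠ 1, h[i] = 1 + Σ_k P[i][k]·h[k].
  h[0] = 1 + 1/8·h[0] + 1/8·h[2] + 1/4·h[3] + 1/8·h[4]
  h[2] = 1 + 1/8·h[0] + 1/4·h[2] + 1/4·h[3] + 1/8·h[4]
  h[3] = 1 + 1/4·h[0] + 1/8·h[2] + 1/4·h[3] + 1/4·h[4]
  h[4] = 1 + 1/4·h[0] + 1/8·h[2] + 1/4·h[3] + 1/8·h[4]
Solving the 4×4 linear system over states ≠ 1 gives exactly h = [1792/493, 0, 2048/493, 2268/493, 2016/493] (h[1] = 0 is the target).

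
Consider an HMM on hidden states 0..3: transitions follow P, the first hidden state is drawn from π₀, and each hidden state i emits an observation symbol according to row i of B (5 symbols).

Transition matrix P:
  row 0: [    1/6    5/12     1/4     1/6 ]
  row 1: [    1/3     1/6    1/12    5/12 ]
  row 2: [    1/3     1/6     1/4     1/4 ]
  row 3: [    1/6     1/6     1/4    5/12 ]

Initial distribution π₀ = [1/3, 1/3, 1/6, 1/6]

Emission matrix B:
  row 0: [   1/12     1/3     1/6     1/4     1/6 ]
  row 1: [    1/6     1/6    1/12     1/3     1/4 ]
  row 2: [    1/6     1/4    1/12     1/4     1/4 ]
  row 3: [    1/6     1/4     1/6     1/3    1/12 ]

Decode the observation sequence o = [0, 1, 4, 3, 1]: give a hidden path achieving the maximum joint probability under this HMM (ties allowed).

path = [1, 0, 1, 3, 3]

t=0: δ = [2.778e-02, 5.556e-02, 2.778e-02, 2.778e-02]  (obs o_0=0)
t=1: δ = [6.173e-03, 1.929e-03, 1.736e-03, 5.787e-03]  ψ = [1, 0, 0, 1]  (obs o_1=1)
t=2: δ = [1.715e-04, 6.430e-04, 3.858e-04, 2.009e-04]  ψ = [0, 0, 0, 3]  (obs o_2=4)
t=3: δ = [5.358e-05, 3.572e-05, 2.411e-05, 8.931e-05]  ψ = [1, 1, 2, 1]  (obs o_3=3)
t=4: δ = [4.961e-06, 3.721e-06, 5.582e-06, 9.303e-06]  ψ = [3, 0, 3, 3]  (obs o_4=1)
backtrack: best end state = 3; path = [1, 0, 1, 3, 3]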